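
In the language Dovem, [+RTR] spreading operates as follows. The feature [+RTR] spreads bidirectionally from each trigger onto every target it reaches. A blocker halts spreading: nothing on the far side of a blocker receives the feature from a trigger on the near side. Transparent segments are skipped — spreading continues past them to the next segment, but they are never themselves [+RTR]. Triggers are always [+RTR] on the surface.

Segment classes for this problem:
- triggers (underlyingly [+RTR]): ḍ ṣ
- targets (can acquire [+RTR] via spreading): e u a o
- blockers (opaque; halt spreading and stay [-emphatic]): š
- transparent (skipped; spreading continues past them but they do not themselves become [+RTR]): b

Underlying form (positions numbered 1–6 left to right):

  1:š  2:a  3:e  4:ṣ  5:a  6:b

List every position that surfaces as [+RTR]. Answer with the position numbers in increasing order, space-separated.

From /ṣ/ at 4 rightward: 5 /a/ → [+RTR]; 6 /b/ transparent; word edge.
From /ṣ/ at 4 leftward: 3 /e/ → [+RTR]; 2 /a/ → [+RTR]; 1 /š/ blocks.

2 3 4 5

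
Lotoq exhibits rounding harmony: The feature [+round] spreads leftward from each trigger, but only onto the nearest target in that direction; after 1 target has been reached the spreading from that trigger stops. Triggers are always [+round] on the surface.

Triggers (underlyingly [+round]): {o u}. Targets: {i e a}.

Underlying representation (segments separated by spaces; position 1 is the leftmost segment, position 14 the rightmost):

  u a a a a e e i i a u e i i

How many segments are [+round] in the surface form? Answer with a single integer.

3

From /u/ at 1 leftward: word edge.
From /u/ at 11 leftward: 10 /a/ → [+round]; bound reached.
Targets with no active source: positions 2 3 4 5 6 7 8 9 12 13 14 stay [-round].
[+round] positions on the surface: 1 10 11.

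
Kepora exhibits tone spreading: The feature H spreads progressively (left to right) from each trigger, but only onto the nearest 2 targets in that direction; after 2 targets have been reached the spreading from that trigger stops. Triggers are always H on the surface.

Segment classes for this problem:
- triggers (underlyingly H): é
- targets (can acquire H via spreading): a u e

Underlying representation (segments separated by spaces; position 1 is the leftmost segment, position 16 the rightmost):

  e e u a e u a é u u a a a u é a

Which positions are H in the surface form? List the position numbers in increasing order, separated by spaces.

8 9 10 15 16

From /é/ at 8 rightward: 9 /u/ → H; 10 /u/ → H; bound reached.
From /é/ at 15 rightward: 16 /a/ → H; word edge.
Targets with no active source: positions 1 2 3 4 5 6 7 11 12 13 14 stay [-high tone].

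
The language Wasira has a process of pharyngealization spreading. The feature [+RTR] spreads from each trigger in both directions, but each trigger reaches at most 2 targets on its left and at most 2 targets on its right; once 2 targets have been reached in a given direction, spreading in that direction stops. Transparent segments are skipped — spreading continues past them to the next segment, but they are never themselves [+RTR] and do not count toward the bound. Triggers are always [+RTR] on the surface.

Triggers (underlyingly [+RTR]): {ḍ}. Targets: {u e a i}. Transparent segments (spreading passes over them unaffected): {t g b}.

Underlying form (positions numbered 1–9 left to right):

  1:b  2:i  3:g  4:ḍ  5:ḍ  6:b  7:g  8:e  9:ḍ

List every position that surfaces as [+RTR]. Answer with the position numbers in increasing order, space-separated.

2 4 5 8 9

From /ḍ/ at 4 rightward: 5 /ḍ/ is itself a trigger — this domain ends here.
From /ḍ/ at 4 leftward: 3 /g/ transparent; 2 /i/ → [+RTR]; 1 /b/ transparent; word edge.
From /ḍ/ at 5 rightward: 6 /b/ transparent; 7 /g/ transparent; 8 /e/ → [+RTR]; 9 /ḍ/ is itself a trigger — this domain ends here.
From /ḍ/ at 5 leftward: 4 /ḍ/ is itself a trigger — this domain ends here.
From /ḍ/ at 9 rightward: word edge.
From /ḍ/ at 9 leftward: 8 /e/ → [+RTR]; 7 /g/ transparent; 6 /b/ transparent; 5 /ḍ/ is itself a trigger — this domain ends here.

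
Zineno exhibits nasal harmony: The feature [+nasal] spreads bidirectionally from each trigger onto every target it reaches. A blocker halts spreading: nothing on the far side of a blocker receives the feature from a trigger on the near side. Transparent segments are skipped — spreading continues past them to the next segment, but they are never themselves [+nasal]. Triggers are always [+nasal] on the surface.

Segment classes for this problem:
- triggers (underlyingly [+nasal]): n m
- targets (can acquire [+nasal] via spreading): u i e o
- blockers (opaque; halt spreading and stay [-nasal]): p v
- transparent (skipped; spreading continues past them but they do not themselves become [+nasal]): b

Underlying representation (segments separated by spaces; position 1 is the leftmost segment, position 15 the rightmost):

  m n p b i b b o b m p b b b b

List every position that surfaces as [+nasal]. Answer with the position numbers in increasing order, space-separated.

From /m/ at 1 rightward: 2 /n/ is itself a trigger — this domain ends here.
From /m/ at 1 leftward: word edge.
From /n/ at 2 rightward: 3 /p/ blocks.
From /n/ at 2 leftward: 1 /m/ is itself a trigger — this domain ends here.
From /m/ at 10 rightward: 11 /p/ blocks.
From /m/ at 10 leftward: 9 /b/ transparent; 8 /o/ → [+nasal]; 7 /b/ transparent; 6 /b/ transparent; 5 /i/ → [+nasal]; 4 /b/ transparent; 3 /p/ blocks.

1 2 5 8 10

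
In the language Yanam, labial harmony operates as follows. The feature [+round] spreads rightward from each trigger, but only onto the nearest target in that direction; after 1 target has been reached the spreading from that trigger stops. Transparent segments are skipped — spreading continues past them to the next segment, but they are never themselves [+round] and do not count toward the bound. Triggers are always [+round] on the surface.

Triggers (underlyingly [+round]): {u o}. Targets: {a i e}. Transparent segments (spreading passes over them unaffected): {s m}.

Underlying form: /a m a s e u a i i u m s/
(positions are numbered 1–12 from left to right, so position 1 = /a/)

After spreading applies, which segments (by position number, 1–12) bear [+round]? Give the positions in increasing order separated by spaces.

From /u/ at 6 rightward: 7 /a/ → [+round]; bound reached.
From /u/ at 10 rightward: 11 /m/ transparent; 12 /s/ transparent; word edge.
Targets with no active source: positions 1 3 5 8 9 stay [-round].

6 7 10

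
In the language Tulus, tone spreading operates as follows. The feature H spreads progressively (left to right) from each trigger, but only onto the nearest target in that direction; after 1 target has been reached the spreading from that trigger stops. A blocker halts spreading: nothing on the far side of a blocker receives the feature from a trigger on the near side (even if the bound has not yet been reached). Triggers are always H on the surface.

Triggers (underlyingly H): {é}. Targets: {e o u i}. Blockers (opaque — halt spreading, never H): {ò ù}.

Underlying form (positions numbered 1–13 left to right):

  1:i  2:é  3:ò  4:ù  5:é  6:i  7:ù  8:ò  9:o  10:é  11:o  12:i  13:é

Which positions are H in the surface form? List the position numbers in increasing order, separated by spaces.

2 5 6 10 11 13

From /é/ at 2 rightward: 3 /ò/ blocks.
From /é/ at 5 rightward: 6 /i/ → H; bound reached.
From /é/ at 10 rightward: 11 /o/ → H; bound reached.
From /é/ at 13 rightward: word edge.
Targets with no active source: positions 1 9 12 stay [-high tone].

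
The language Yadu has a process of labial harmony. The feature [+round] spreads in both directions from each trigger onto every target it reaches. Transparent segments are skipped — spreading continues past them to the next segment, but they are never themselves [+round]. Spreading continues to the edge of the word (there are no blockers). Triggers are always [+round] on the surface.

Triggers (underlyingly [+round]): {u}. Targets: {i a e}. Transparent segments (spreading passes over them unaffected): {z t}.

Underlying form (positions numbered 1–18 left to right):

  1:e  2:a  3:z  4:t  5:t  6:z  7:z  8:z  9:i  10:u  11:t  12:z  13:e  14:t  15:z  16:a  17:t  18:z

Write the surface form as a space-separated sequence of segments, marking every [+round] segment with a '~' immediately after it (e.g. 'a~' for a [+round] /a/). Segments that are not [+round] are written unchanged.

e~ a~ z t t z z z i~ u~ t z e~ t z a~ t z

From /u/ at 10 rightward: 11 /t/ transparent; 12 /z/ transparent; 13 /e/ → [+round]; 14 /t/ transparent; 15 /z/ transparent; 16 /a/ → [+round]; 17 /t/ transparent; 18 /z/ transparent; word edge.
From /u/ at 10 leftward: 9 /i/ → [+round]; 8 /z/ transparent; 7 /z/ transparent; 6 /z/ transparent; 5 /t/ transparent; 4 /t/ transparent; 3 /z/ transparent; 2 /a/ → [+round]; 1 /e/ → [+round]; word edge.
[+round] positions on the surface: 1 2 9 10 13 16.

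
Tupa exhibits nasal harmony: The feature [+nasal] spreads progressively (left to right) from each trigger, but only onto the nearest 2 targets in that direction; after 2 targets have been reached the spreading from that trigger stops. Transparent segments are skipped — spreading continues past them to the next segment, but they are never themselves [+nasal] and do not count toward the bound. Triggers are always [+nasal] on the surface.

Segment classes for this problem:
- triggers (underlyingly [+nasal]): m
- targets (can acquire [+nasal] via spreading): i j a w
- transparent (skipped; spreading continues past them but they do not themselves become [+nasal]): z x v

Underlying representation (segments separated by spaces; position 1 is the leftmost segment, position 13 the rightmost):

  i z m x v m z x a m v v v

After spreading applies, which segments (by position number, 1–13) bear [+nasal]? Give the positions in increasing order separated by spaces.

3 6 9 10

From /m/ at 3 rightward: 4 /x/ transparent; 5 /v/ transparent; 6 /m/ is itself a trigger — this domain ends here.
From /m/ at 6 rightward: 7 /z/ transparent; 8 /x/ transparent; 9 /a/ → [+nasal]; 10 /m/ is itself a trigger — this domain ends here.
From /m/ at 10 rightward: 11 /v/ transparent; 12 /v/ transparent; 13 /v/ transparent; word edge.
Target with no active source: position 1 stays [-nasal].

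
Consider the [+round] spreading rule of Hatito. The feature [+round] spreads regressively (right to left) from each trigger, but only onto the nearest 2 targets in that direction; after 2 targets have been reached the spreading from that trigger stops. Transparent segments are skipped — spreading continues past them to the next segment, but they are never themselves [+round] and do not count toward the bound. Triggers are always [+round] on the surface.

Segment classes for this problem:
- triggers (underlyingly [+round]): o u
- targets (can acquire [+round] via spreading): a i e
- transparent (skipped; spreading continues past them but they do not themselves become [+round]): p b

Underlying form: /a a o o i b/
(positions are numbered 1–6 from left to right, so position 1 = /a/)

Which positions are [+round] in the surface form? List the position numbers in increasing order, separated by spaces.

1 2 3 4

From /o/ at 3 leftward: 2 /a/ → [+round]; 1 /a/ → [+round]; bound reached.
From /o/ at 4 leftward: 3 /o/ is itself a trigger — this domain ends here.
Target with no active source: position 5 stays [-round].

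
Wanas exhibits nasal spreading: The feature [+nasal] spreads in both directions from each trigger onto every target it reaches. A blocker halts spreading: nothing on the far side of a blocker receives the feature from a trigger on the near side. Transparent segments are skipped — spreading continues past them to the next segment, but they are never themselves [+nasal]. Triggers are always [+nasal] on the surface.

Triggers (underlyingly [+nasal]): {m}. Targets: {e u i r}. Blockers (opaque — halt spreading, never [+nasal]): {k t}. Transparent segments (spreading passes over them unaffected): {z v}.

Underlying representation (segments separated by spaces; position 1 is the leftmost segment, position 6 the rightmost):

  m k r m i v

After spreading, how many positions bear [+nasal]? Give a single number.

From /m/ at 1 rightward: 2 /k/ blocks.
From /m/ at 1 leftward: word edge.
From /m/ at 4 rightward: 5 /i/ → [+nasal]; 6 /v/ transparent; word edge.
From /m/ at 4 leftward: 3 /r/ → [+nasal]; 2 /k/ blocks.
[+nasal] positions on the surface: 1 3 4 5.

4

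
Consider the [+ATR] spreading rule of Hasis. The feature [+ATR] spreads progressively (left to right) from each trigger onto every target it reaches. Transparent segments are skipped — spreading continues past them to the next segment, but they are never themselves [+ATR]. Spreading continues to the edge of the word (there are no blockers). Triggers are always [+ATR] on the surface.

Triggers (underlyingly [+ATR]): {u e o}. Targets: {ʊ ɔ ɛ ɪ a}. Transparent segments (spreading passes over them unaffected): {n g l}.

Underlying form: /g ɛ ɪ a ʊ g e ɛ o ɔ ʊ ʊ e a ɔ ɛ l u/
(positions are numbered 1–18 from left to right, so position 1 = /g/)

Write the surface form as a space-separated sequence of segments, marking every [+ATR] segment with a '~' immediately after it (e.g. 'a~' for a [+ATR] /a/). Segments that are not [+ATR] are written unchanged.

g ɛ ɪ a ʊ g e~ ɛ~ o~ ɔ~ ʊ~ ʊ~ e~ a~ ɔ~ ɛ~ l u~

From /e/ at 7 rightward: 8 /ɛ/ → [+ATR]; 9 /o/ is itself a trigger — this domain ends here.
From /o/ at 9 rightward: 10 /ɔ/ → [+ATR]; 11 /ʊ/ → [+ATR]; 12 /ʊ/ → [+ATR]; 13 /e/ is itself a trigger — this domain ends here.
From /e/ at 13 rightward: 14 /a/ → [+ATR]; 15 /ɔ/ → [+ATR]; 16 /ɛ/ → [+ATR]; 17 /l/ transparent; 18 /u/ is itself a trigger — this domain ends here.
From /u/ at 18 rightward: word edge.
Targets with no active source: positions 2 3 4 5 stay [-ATR].
[+ATR] positions on the surface: 7 8 9 10 11 12 13 14 15 16 18.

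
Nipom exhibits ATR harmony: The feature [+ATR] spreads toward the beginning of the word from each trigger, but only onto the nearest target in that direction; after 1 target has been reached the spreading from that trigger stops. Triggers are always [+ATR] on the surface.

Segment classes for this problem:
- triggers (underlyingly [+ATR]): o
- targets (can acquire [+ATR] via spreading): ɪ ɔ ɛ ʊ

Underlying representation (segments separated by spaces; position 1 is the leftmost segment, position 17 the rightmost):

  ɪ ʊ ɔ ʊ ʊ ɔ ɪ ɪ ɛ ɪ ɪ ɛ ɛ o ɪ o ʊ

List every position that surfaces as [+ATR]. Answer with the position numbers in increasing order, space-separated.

13 14 15 16

From /o/ at 14 leftward: 13 /ɛ/ → [+ATR]; bound reached.
From /o/ at 16 leftward: 15 /ɪ/ → [+ATR]; bound reached.
Targets with no active source: positions 1 2 3 4 5 6 7 8 9 10 11 12 17 stay [-ATR].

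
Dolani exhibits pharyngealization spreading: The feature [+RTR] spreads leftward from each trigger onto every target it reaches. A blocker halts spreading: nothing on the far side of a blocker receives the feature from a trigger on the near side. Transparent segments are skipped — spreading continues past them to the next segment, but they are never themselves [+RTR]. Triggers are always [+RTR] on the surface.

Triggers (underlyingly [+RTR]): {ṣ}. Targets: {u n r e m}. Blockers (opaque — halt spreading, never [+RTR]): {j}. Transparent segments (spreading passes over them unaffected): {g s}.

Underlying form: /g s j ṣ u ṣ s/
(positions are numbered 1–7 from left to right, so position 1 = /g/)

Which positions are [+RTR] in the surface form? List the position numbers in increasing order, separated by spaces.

From /ṣ/ at 4 leftward: 3 /j/ blocks.
From /ṣ/ at 6 leftward: 5 /u/ → [+RTR]; 4 /ṣ/ is itself a trigger — this domain ends here.

4 5 6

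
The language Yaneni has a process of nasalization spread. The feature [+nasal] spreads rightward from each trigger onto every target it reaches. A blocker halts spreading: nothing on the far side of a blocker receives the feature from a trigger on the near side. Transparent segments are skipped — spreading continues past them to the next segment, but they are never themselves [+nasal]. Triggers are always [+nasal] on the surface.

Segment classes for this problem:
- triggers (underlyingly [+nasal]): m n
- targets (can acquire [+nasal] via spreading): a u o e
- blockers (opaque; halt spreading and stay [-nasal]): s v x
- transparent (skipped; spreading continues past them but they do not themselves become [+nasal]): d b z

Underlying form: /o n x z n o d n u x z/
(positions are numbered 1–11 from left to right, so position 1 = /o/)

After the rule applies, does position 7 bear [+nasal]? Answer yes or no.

From /n/ at 2 rightward: 3 /x/ blocks.
From /n/ at 5 rightward: 6 /o/ → [+nasal]; 7 /d/ transparent; 8 /n/ is itself a trigger — this domain ends here.
From /n/ at 8 rightward: 9 /u/ → [+nasal]; 10 /x/ blocks.
Target with no active source: position 1 stays [-nasal].
[+nasal] positions on the surface: 2 5 6 8 9.

no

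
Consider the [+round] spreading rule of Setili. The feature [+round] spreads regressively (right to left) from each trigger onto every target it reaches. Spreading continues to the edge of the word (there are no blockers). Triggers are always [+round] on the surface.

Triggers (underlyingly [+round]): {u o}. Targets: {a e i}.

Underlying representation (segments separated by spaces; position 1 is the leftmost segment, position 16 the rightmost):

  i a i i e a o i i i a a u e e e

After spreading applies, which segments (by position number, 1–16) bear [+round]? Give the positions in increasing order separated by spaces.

1 2 3 4 5 6 7 8 9 10 11 12 13

From /o/ at 7 leftward: 6 /a/ → [+round]; 5 /e/ → [+round]; 4 /i/ → [+round]; 3 /i/ → [+round]; 2 /a/ → [+round]; 1 /i/ → [+round]; word edge.
From /u/ at 13 leftward: 12 /a/ → [+round]; 11 /a/ → [+round]; 10 /i/ → [+round]; 9 /i/ → [+round]; 8 /i/ → [+round]; 7 /o/ is itself a trigger — this domain ends here.
Targets with no active source: positions 14 15 16 stay [-round].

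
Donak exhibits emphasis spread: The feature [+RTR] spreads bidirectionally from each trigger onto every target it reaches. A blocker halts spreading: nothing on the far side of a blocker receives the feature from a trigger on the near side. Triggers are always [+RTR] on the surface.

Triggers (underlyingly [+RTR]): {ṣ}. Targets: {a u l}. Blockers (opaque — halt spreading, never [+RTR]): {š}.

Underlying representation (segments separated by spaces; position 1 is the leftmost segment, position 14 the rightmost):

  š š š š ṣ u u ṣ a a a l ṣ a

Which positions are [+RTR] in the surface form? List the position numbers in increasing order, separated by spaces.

From /ṣ/ at 5 rightward: 6 /u/ → [+RTR]; 7 /u/ → [+RTR]; 8 /ṣ/ is itself a trigger — this domain ends here.
From /ṣ/ at 5 leftward: 4 /š/ blocks.
From /ṣ/ at 8 rightward: 9 /a/ → [+RTR]; 10 /a/ → [+RTR]; 11 /a/ → [+RTR]; 12 /l/ → [+RTR]; 13 /ṣ/ is itself a trigger — this domain ends here.
From /ṣ/ at 8 leftward: 7 /u/ → [+RTR]; 6 /u/ → [+RTR]; 5 /ṣ/ is itself a trigger — this domain ends here.
From /ṣ/ at 13 rightward: 14 /a/ → [+RTR]; word edge.
From /ṣ/ at 13 leftward: 12 /l/ → [+RTR]; 11 /a/ → [+RTR]; 10 /a/ → [+RTR]; 9 /a/ → [+RTR]; 8 /ṣ/ is itself a trigger — this domain ends here.

5 6 7 8 9 10 11 12 13 14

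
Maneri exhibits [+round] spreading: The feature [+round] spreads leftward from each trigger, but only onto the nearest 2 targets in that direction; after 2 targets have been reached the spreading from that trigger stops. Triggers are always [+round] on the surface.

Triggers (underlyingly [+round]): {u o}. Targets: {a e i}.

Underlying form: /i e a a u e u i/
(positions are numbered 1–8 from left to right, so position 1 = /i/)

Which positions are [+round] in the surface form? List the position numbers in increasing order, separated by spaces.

3 4 5 6 7

From /u/ at 5 leftward: 4 /a/ → [+round]; 3 /a/ → [+round]; bound reached.
From /u/ at 7 leftward: 6 /e/ → [+round]; 5 /u/ is itself a trigger — this domain ends here.
Targets with no active source: positions 1 2 8 stay [-round].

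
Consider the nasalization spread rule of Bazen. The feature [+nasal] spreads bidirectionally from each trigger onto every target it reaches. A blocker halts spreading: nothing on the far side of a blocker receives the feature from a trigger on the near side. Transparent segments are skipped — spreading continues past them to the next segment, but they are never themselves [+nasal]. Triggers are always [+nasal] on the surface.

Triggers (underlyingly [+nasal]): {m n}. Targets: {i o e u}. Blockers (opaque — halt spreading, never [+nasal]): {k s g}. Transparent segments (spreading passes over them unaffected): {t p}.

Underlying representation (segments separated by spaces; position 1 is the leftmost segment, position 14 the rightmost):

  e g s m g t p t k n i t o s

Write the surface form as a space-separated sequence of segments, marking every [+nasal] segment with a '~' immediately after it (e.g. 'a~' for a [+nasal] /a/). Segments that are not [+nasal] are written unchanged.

From /m/ at 4 rightward: 5 /g/ blocks.
From /m/ at 4 leftward: 3 /s/ blocks.
From /n/ at 10 rightward: 11 /i/ → [+nasal]; 12 /t/ transparent; 13 /o/ → [+nasal]; 14 /s/ blocks.
From /n/ at 10 leftward: 9 /k/ blocks.
Target with no active source: position 1 stays [-nasal].
[+nasal] positions on the surface: 4 10 11 13.

e g s m~ g t p t k n~ i~ t o~ s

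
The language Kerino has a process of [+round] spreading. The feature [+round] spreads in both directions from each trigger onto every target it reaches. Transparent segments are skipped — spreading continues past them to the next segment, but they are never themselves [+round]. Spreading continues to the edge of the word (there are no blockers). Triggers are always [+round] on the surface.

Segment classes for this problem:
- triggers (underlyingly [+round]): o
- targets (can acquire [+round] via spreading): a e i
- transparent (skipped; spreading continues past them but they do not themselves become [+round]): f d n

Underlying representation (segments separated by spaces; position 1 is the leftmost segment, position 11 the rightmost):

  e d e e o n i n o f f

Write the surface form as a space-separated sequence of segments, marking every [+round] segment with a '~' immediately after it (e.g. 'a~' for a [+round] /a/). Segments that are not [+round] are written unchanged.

From /o/ at 5 rightward: 6 /n/ transparent; 7 /i/ → [+round]; 8 /n/ transparent; 9 /o/ is itself a trigger — this domain ends here.
From /o/ at 5 leftward: 4 /e/ → [+round]; 3 /e/ → [+round]; 2 /d/ transparent; 1 /e/ → [+round]; word edge.
From /o/ at 9 rightward: 10 /f/ transparent; 11 /f/ transparent; word edge.
From /o/ at 9 leftward: 8 /n/ transparent; 7 /i/ → [+round]; 6 /n/ transparent; 5 /o/ is itself a trigger — this domain ends here.
[+round] positions on the surface: 1 3 4 5 7 9.

e~ d e~ e~ o~ n i~ n o~ f f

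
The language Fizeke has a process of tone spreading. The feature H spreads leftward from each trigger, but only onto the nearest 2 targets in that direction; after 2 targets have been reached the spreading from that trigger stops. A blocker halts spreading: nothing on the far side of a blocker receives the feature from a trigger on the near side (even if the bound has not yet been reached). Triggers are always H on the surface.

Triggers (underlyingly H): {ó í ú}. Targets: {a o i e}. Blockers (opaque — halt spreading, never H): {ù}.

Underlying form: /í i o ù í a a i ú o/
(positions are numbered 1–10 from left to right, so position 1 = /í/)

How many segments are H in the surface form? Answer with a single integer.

5

From /í/ at 1 leftward: word edge.
From /í/ at 5 leftward: 4 /ù/ blocks.
From /ú/ at 9 leftward: 8 /i/ → H; 7 /a/ → H; bound reached.
Targets with no active source: positions 2 3 6 10 stay [-high tone].
H positions on the surface: 1 5 7 8 9.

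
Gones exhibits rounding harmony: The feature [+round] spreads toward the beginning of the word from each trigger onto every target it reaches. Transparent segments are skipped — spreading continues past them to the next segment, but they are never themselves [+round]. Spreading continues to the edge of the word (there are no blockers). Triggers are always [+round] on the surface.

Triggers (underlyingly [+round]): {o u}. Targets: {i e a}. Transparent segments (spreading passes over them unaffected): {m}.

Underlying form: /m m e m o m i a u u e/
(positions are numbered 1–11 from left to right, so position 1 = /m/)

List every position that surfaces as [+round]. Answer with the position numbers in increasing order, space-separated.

3 5 7 8 9 10

From /o/ at 5 leftward: 4 /m/ transparent; 3 /e/ → [+round]; 2 /m/ transparent; 1 /m/ transparent; word edge.
From /u/ at 9 leftward: 8 /a/ → [+round]; 7 /i/ → [+round]; 6 /m/ transparent; 5 /o/ is itself a trigger — this domain ends here.
From /u/ at 10 leftward: 9 /u/ is itself a trigger — this domain ends here.
Target with no active source: position 11 stays [-round].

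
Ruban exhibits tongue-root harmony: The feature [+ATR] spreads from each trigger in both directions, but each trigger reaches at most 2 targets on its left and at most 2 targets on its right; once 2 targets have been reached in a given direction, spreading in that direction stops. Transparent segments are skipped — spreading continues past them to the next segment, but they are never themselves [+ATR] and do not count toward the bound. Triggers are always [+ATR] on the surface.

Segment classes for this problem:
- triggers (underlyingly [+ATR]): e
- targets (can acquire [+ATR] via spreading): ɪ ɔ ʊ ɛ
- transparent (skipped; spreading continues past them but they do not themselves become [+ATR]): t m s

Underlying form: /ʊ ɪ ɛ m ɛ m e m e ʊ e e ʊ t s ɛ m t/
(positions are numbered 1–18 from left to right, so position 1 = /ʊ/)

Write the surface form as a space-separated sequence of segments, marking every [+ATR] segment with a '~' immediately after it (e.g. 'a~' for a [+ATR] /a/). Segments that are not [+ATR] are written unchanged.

From /e/ at 7 rightward: 8 /m/ transparent; 9 /e/ is itself a trigger — this domain ends here.
From /e/ at 7 leftward: 6 /m/ transparent; 5 /ɛ/ → [+ATR]; 4 /m/ transparent; 3 /ɛ/ → [+ATR]; bound reached.
From /e/ at 9 rightward: 10 /ʊ/ → [+ATR]; 11 /e/ is itself a trigger — this domain ends here.
From /e/ at 9 leftward: 8 /m/ transparent; 7 /e/ is itself a trigger — this domain ends here.
From /e/ at 11 rightward: 12 /e/ is itself a trigger — this domain ends here.
From /e/ at 11 leftward: 10 /ʊ/ → [+ATR]; 9 /e/ is itself a trigger — this domain ends here.
From /e/ at 12 rightward: 13 /ʊ/ → [+ATR]; 14 /t/ transparent; 15 /s/ transparent; 16 /ɛ/ → [+ATR]; bound reached.
From /e/ at 12 leftward: 11 /e/ is itself a trigger — this domain ends here.
Targets with no active source: positions 1 2 stay [-ATR].
[+ATR] positions on the surface: 3 5 7 9 10 11 12 13 16.

ʊ ɪ ɛ~ m ɛ~ m e~ m e~ ʊ~ e~ e~ ʊ~ t s ɛ~ m t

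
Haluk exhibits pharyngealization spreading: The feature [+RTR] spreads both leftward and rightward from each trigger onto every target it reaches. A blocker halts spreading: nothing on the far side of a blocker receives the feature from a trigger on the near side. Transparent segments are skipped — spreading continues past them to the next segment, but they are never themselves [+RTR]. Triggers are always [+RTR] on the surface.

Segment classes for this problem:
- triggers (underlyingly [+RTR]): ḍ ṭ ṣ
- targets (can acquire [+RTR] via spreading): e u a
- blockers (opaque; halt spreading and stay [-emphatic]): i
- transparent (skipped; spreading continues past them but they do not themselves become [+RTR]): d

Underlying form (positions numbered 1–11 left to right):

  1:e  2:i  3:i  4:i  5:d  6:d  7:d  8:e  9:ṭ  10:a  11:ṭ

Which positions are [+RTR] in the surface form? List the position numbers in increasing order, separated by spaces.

8 9 10 11

From /ṭ/ at 9 rightward: 10 /a/ → [+RTR]; 11 /ṭ/ is itself a trigger — this domain ends here.
From /ṭ/ at 9 leftward: 8 /e/ → [+RTR]; 7 /d/ transparent; 6 /d/ transparent; 5 /d/ transparent; 4 /i/ blocks.
From /ṭ/ at 11 rightward: word edge.
From /ṭ/ at 11 leftward: 10 /a/ → [+RTR]; 9 /ṭ/ is itself a trigger — this domain ends here.
Target with no active source: position 1 stays [-emphatic].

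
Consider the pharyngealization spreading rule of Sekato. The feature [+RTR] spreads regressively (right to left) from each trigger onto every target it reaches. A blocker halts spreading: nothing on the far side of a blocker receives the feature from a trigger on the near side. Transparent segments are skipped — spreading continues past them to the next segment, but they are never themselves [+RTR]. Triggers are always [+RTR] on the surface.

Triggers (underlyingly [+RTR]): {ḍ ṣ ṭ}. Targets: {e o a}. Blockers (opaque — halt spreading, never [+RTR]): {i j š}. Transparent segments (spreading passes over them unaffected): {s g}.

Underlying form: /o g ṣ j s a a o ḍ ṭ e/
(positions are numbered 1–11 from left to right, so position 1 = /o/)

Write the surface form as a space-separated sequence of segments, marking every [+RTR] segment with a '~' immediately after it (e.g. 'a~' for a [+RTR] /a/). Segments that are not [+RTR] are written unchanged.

o~ g ṣ~ j s a~ a~ o~ ḍ~ ṭ~ e

From /ṣ/ at 3 leftward: 2 /g/ transparent; 1 /o/ → [+RTR]; word edge.
From /ḍ/ at 9 leftward: 8 /o/ → [+RTR]; 7 /a/ → [+RTR]; 6 /a/ → [+RTR]; 5 /s/ transparent; 4 /j/ blocks.
From /ṭ/ at 10 leftward: 9 /ḍ/ is itself a trigger — this domain ends here.
Target with no active source: position 11 stays [-emphatic].
[+RTR] positions on the surface: 1 3 6 7 8 9 10.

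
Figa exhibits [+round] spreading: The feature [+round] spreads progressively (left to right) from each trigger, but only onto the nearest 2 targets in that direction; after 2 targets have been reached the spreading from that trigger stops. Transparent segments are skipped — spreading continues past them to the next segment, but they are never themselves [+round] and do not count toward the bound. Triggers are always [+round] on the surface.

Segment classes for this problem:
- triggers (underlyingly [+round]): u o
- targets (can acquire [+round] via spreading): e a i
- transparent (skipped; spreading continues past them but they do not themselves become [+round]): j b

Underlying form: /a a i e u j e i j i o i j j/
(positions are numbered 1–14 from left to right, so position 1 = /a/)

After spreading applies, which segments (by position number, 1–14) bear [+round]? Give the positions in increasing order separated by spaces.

5 7 8 11 12

From /u/ at 5 rightward: 6 /j/ transparent; 7 /e/ → [+round]; 8 /i/ → [+round]; bound reached.
From /o/ at 11 rightward: 12 /i/ → [+round]; 13 /j/ transparent; 14 /j/ transparent; word edge.
Targets with no active source: positions 1 2 3 4 10 stay [-round].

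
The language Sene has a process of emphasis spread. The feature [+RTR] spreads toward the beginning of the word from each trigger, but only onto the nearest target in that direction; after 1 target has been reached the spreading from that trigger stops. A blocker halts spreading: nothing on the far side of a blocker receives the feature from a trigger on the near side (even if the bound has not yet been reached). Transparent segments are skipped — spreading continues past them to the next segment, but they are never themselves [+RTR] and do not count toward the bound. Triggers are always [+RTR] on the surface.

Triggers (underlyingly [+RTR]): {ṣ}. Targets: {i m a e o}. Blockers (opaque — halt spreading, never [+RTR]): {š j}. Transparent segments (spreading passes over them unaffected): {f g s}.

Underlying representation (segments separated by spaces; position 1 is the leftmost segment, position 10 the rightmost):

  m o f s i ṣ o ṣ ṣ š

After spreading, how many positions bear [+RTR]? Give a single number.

5

From /ṣ/ at 6 leftward: 5 /i/ → [+RTR]; bound reached.
From /ṣ/ at 8 leftward: 7 /o/ → [+RTR]; bound reached.
From /ṣ/ at 9 leftward: 8 /ṣ/ is itself a trigger — this domain ends here.
Targets with no active source: positions 1 2 stay [-emphatic].
[+RTR] positions on the surface: 5 6 7 8 9.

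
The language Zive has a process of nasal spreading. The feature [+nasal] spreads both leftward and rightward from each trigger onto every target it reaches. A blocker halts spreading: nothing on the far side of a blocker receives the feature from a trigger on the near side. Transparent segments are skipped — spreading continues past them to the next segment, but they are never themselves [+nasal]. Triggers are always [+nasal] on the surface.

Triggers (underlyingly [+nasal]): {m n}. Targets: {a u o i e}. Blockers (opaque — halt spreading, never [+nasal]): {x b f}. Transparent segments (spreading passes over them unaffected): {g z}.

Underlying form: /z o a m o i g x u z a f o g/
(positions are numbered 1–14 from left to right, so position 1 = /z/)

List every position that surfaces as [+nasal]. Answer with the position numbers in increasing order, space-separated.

2 3 4 5 6

From /m/ at 4 rightward: 5 /o/ → [+nasal]; 6 /i/ → [+nasal]; 7 /g/ transparent; 8 /x/ blocks.
From /m/ at 4 leftward: 3 /a/ → [+nasal]; 2 /o/ → [+nasal]; 1 /z/ transparent; word edge.
Targets with no active source: positions 9 11 13 stay [-nasal].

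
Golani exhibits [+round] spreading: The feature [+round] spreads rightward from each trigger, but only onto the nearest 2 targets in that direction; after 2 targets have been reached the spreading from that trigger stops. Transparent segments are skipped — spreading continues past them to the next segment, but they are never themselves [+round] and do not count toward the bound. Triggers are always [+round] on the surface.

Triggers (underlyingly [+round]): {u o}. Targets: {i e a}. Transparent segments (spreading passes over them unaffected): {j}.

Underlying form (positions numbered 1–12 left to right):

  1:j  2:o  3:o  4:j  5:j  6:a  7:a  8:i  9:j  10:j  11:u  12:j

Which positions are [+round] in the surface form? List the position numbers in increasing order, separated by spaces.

From /o/ at 2 rightward: 3 /o/ is itself a trigger — this domain ends here.
From /o/ at 3 rightward: 4 /j/ transparent; 5 /j/ transparent; 6 /a/ → [+round]; 7 /a/ → [+round]; bound reached.
From /u/ at 11 rightward: 12 /j/ transparent; word edge.
Target with no active source: position 8 stays [-round].

2 3 6 7 11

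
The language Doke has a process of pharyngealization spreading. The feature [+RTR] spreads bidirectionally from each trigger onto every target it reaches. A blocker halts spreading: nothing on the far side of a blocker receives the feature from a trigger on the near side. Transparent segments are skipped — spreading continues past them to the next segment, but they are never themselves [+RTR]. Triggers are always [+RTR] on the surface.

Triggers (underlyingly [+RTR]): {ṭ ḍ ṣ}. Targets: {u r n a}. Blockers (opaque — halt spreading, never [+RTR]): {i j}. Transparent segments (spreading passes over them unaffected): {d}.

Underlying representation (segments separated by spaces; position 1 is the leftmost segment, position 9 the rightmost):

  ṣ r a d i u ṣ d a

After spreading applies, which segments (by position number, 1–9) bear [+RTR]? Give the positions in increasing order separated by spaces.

1 2 3 6 7 9

From /ṣ/ at 1 rightward: 2 /r/ → [+RTR]; 3 /a/ → [+RTR]; 4 /d/ transparent; 5 /i/ blocks.
From /ṣ/ at 1 leftward: word edge.
From /ṣ/ at 7 rightward: 8 /d/ transparent; 9 /a/ → [+RTR]; word edge.
From /ṣ/ at 7 leftward: 6 /u/ → [+RTR]; 5 /i/ blocks.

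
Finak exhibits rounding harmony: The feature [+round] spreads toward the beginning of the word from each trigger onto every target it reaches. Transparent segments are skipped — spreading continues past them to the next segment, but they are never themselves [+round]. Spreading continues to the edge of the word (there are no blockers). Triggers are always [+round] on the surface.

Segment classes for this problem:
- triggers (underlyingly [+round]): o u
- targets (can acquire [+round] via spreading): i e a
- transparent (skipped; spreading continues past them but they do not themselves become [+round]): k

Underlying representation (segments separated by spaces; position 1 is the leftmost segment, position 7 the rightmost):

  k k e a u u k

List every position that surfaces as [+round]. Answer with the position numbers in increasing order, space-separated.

3 4 5 6

From /u/ at 5 leftward: 4 /a/ → [+round]; 3 /e/ → [+round]; 2 /k/ transparent; 1 /k/ transparent; word edge.
From /u/ at 6 leftward: 5 /u/ is itself a trigger — this domain ends here.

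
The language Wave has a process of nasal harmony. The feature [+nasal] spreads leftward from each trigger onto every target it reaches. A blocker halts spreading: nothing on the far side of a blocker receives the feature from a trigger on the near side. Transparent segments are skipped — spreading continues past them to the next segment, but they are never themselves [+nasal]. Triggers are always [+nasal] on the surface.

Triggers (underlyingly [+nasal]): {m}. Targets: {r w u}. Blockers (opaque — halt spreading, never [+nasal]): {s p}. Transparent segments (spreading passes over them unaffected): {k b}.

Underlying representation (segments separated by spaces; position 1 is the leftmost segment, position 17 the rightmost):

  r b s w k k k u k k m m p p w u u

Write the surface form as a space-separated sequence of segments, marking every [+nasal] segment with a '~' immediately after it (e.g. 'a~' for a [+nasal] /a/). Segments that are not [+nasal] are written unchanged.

r b s w~ k k k u~ k k m~ m~ p p w u u

From /m/ at 11 leftward: 10 /k/ transparent; 9 /k/ transparent; 8 /u/ → [+nasal]; 7 /k/ transparent; 6 /k/ transparent; 5 /k/ transparent; 4 /w/ → [+nasal]; 3 /s/ blocks.
From /m/ at 12 leftward: 11 /m/ is itself a trigger — this domain ends here.
Targets with no active source: positions 1 15 16 17 stay [-nasal].
[+nasal] positions on the surface: 4 8 11 12.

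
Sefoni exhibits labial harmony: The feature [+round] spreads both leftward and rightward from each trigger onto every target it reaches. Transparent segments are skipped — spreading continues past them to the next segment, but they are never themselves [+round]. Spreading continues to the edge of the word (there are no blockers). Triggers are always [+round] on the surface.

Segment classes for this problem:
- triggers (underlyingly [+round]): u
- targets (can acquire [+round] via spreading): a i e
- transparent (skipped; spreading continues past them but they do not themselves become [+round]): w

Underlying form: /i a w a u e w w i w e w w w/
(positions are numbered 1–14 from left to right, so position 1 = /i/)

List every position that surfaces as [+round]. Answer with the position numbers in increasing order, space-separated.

From /u/ at 5 rightward: 6 /e/ → [+round]; 7 /w/ transparent; 8 /w/ transparent; 9 /i/ → [+round]; 10 /w/ transparent; 11 /e/ → [+round]; 12 /w/ transparent; 13 /w/ transparent; 14 /w/ transparent; word edge.
From /u/ at 5 leftward: 4 /a/ → [+round]; 3 /w/ transparent; 2 /a/ → [+round]; 1 /i/ → [+round]; word edge.

1 2 4 5 6 9 11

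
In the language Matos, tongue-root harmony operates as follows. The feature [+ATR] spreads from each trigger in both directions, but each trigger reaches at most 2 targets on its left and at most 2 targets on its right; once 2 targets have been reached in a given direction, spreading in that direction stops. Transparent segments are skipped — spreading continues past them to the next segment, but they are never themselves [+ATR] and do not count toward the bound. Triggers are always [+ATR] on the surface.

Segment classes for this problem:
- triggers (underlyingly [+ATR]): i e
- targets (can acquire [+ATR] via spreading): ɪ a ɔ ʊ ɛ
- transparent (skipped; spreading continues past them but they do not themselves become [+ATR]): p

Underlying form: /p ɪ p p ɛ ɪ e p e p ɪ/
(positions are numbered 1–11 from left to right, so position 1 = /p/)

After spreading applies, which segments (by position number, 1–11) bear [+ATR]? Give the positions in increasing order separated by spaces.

From /e/ at 7 rightward: 8 /p/ transparent; 9 /e/ is itself a trigger — this domain ends here.
From /e/ at 7 leftward: 6 /ɪ/ → [+ATR]; 5 /ɛ/ → [+ATR]; bound reached.
From /e/ at 9 rightward: 10 /p/ transparent; 11 /ɪ/ → [+ATR]; word edge.
From /e/ at 9 leftward: 8 /p/ transparent; 7 /e/ is itself a trigger — this domain ends here.
Target with no active source: position 2 stays [-ATR].

5 6 7 9 11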